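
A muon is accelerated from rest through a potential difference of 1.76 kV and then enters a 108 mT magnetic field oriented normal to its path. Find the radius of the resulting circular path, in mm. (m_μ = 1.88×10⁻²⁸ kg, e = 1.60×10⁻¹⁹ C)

r ≈ 18.8 mm

The kinetic energy gained is K = qV = (1×1.60×10^-19)(1760) = 2.82×10^-16 J.
v = √(2K/m) = 1.73×10^6 m/s.
r = mv/(qB) = (1.88×10^-28)(1.73×10^6) / [(1×1.60×10^-19)(0.108)] = 0.0188 m.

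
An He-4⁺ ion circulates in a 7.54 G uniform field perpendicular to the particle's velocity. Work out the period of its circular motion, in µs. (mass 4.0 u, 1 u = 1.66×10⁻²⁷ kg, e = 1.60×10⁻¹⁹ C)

T ≈ 346 µs

The cyclotron period is independent of speed: T = 2πm/(qB).
T = 2π(6.64×10^-27) / [(1×1.60×10^-19)(7.54×10^-4)] = 3.46×10^-4 s.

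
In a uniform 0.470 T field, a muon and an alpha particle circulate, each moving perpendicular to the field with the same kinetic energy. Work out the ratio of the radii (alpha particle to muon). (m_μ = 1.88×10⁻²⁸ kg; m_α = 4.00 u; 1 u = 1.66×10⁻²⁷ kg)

r = √(2mK)/(qB) ⇒ at equal K, r ∝ √m/q.
r_{alpha particle}/r_{muon} = 2.97.

ratio ≈ 2.97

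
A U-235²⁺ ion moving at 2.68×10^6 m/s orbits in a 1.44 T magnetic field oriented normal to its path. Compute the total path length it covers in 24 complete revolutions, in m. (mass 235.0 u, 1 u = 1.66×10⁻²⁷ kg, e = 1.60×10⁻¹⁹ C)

r = mv/(qB) = 2.27 m, so one revolution covers 2πr = 14.3 m.
In 24 revolutions: L = 24·2πr = 342 m.

L ≈ 342 m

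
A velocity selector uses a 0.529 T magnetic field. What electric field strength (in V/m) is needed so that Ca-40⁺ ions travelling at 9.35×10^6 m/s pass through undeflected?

qE = qvB ⇒ E = vB = (9.35×10^6)(0.529) = 4.95×10^6 V/m.

E ≈ 4.95×10^6 V/m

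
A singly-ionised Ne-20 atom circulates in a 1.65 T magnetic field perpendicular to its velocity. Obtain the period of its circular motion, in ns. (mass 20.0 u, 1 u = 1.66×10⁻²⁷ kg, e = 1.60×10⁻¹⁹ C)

T ≈ 790 ns

The cyclotron period is independent of speed: T = 2πm/(qB).
T = 2π(3.32×10^-26) / [(1×1.60×10^-19)(1.65)] = 7.90×10^-7 s.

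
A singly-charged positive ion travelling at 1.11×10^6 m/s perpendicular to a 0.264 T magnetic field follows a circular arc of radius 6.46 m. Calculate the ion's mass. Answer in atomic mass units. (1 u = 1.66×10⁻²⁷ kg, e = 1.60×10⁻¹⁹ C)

qvB = mv²/r ⇒ m = qBr/v.
m = (1×1.60×10^-19)(0.264)(6.46) / (1.11×10^6) = 2.46×10^-25 kg = 148 u.

m ≈ 148 u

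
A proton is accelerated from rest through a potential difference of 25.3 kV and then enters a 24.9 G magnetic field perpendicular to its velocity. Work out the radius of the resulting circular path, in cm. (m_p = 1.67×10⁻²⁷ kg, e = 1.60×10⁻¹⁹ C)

The kinetic energy gained is K = qV = (1×1.60×10^-19)(2.53×10^4) = 4.05×10^-15 J.
v = √(2K/m) = 2.20×10^6 m/s.
r = mv/(qB) = (1.67×10^-27)(2.20×10^6) / [(1×1.60×10^-19)(2.49×10^-3)] = 9.23 m.

r ≈ 923 cm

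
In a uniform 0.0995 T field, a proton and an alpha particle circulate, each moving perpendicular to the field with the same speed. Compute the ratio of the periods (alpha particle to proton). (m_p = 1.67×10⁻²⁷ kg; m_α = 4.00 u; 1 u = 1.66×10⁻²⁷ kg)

ratio ≈ 1.99

T = 2πm/(qB) is independent of speed, so T₂/T₁ = (m₂/q₂)/(m₁/q₁).
T_{alpha particle}/T_{proton} = (6.64×10^-27/2e) / (1.67×10^-27/1e) = 1.99.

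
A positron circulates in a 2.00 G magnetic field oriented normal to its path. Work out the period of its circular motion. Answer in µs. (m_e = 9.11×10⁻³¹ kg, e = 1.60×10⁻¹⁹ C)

T ≈ 0.179 µs

The cyclotron period is independent of speed: T = 2πm/(qB).
T = 2π(9.11×10^-31) / [(1×1.60×10^-19)(2.00×10^-4)] = 1.79×10^-7 s.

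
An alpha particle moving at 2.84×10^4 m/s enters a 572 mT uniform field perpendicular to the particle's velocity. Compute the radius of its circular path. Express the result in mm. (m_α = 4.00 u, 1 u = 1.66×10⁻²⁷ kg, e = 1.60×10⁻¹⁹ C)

The magnetic force provides the centripetal force: qvB = mv²/r, so r = mv/(qB).
r = (6.64×10^-27 kg)(2.84×10^4 m/s) / [(2×1.60×10^-19 C)(0.572 T)] = 1.03×10^-3 m.

r ≈ 1.03 mm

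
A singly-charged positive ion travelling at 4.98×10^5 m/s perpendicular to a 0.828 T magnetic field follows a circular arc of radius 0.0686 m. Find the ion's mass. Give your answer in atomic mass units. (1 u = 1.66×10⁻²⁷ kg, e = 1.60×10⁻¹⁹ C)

m ≈ 11.0 u

qvB = mv²/r ⇒ m = qBr/v.
m = (1×1.60×10^-19)(0.828)(0.0686) / (4.98×10^5) = 1.82×10^-26 kg = 11.0 u.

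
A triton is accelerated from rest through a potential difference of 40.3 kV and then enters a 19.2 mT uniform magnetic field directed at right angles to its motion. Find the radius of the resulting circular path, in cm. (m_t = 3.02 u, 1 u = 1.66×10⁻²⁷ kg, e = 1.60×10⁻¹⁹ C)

The kinetic energy gained is K = qV = (1×1.60×10^-19)(4.03×10^4) = 6.45×10^-15 J.
v = √(2K/m) = 1.60×10^6 m/s.
r = mv/(qB) = (5.01×10^-27)(1.60×10^6) / [(1×1.60×10^-19)(0.0192)] = 2.62 m.

r ≈ 262 cm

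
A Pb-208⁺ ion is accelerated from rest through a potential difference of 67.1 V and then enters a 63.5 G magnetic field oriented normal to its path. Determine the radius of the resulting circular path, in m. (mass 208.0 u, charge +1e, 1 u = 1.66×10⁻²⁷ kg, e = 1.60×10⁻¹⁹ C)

r ≈ 2.68 m

The kinetic energy gained is K = qV = (1×1.60×10^-19)(67.1) = 1.07×10^-17 J.
v = √(2K/m) = 7890 m/s.
r = mv/(qB) = (3.45×10^-25)(7890) / [(1×1.60×10^-19)(6.35×10^-3)] = 2.68 m.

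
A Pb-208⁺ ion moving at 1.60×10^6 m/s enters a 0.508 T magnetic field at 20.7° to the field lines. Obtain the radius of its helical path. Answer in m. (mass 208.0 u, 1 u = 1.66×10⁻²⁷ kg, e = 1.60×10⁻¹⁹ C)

Only the perpendicular component v⊥ = v sin20.7° = 5.66×10^5 m/s is bent by the field.
r = m v⊥ /(qB) = (3.45×10^-25)(5.66×10^5) / [(1×1.60×10^-19)(0.508)] = 2.40 m.

r ≈ 2.40 m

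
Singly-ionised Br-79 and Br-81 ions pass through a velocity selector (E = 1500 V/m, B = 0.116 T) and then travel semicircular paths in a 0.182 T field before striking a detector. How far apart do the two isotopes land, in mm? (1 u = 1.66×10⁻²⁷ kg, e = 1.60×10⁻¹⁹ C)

Δd ≈ 2.95 mm

Both emerge at v = E/B₁ = 1.29×10^4 m/s.
r = mv/(qB₂), so r₁ = 0.05823 m and r₂ = 0.05971 m, giving Δr = 1.47×10^-3 m.
After a semicircle each ion lands a diameter 2r from the entry slit, so the separation is 2Δr = 2.95×10^-3 m.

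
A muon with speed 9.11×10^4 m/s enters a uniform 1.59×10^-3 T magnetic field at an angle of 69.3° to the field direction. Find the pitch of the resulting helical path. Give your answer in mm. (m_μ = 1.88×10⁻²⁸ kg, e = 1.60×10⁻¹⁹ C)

pitch ≈ 150 mm

The velocity component along B is v∥ = v cos69.3° = 3.22×10^4 m/s.
The cyclotron period T = 2πm/(qB) = 4.64×10^-6 s is set by m, q, B alone.
Pitch = v∥·T = (3.22×10^4)(4.64×10^-6) = 0.150 m.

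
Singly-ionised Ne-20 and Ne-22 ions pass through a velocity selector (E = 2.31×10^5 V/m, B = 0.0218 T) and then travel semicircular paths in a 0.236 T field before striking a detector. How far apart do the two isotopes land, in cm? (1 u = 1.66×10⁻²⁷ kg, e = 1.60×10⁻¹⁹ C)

Δd ≈ 186 cm

Both emerge at v = E/B₁ = 1.06×10^7 m/s.
r = mv/(qB₂), so r₁ = 9.3167 m and r₂ = 10.248 m, giving Δr = 0.932 m.
After a semicircle each ion lands a diameter 2r from the entry slit, so the separation is 2Δr = 1.86 m.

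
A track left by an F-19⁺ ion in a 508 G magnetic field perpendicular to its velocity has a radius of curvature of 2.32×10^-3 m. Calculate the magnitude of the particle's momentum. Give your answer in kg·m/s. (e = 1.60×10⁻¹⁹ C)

Since qvB = mv²/r, the momentum p = mv = qBr.
p = (1×1.60×10^-19)(0.0508)(2.32×10^-3) = 1.89×10^-23 kg·m/s.

p ≈ 1.89×10^-23 kg·m/s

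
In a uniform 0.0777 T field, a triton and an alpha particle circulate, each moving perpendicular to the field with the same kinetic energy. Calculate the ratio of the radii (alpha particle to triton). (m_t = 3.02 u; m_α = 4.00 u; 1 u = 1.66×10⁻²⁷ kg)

ratio ≈ 0.575

r = √(2mK)/(qB) ⇒ at equal K, r ∝ √m/q.
r_{alpha particle}/r_{triton} = 0.575.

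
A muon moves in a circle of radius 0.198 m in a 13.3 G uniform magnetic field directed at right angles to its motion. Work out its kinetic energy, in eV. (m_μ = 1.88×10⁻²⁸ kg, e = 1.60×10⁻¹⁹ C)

v = qBr/m = (1×1.60×10^-19)(1.33×10^-3)(0.198) / (1.88×10^-28) = 2.24×10^5 m/s.
K = ½mv² = 0.5·(1.88×10^-28)·(2.24×10^5)² = 4.72×10^-18 J = 29.5 eV.

K ≈ 29.5 eV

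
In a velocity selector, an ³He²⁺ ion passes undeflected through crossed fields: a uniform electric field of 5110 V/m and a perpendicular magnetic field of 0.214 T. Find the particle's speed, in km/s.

For zero net force, qE = qvB, so v = E/B.
v = (5110) / (0.214) = 2.39×10^4 m/s.

v ≈ 23.9 km/s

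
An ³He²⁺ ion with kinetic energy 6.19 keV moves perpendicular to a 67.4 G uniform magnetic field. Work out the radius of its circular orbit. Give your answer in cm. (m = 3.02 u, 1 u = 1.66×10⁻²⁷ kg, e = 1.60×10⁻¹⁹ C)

Convert the energy: K = 6.19 keV = 9.90×10^-16 J.
v = √(2K/m) = √(2·9.90×10^-16/5.01×10^-27) = 6.29×10^5 m/s.
r = mv/(qB) = (5.01×10^-27)(6.29×10^5) / [(2×1.60×10^-19)(6.74×10^-3)] = 1.46 m.

r ≈ 146 cm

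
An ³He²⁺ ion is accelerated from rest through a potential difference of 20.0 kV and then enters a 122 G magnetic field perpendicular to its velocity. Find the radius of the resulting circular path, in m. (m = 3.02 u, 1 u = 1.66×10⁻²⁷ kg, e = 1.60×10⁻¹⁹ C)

r ≈ 2.05 m

The kinetic energy gained is K = qV = (2×1.60×10^-19)(2.00×10^4) = 6.40×10^-15 J.
v = √(2K/m) = 1.60×10^6 m/s.
r = mv/(qB) = (5.01×10^-27)(1.60×10^6) / [(2×1.60×10^-19)(0.0122)] = 2.05 m.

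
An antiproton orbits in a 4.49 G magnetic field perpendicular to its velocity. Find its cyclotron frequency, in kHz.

f ≈ 6.85 kHz

f = qB/(2πm) = (1×1.60×10^-19)(4.49×10^-4) / [2π(1.67×10^-27)] = 6850 Hz.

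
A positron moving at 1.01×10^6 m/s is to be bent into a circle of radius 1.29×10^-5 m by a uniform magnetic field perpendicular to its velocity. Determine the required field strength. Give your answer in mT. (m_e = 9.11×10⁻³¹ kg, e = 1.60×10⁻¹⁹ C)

qvB = mv²/r gives B = mv/(qr).
B = (9.11×10^-31)(1.01×10^6) / [(1×1.60×10^-19)(1.29×10^-5)] = 0.446 T.

B ≈ 446 mT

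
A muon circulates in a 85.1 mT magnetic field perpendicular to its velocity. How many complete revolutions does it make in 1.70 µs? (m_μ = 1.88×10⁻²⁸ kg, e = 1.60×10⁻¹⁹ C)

N = 19

T = 2πm/(qB) = 2π(1.88×10^-28) / [(1×1.60×10^-19)(0.0851)] = 8.6754×10^-8 s.
N = t/T = 1.70×10^-6 / 8.6754×10^-8 ≈ 19.60, so 19 complete revolutions.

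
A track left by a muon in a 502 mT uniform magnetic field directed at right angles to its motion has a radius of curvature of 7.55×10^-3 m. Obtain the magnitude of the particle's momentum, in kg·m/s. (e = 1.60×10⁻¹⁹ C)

Since qvB = mv²/r, the momentum p = mv = qBr.
p = (1×1.60×10^-19)(0.502)(7.55×10^-3) = 6.06×10^-22 kg·m/s.

p ≈ 6.06×10^-22 kg·m/s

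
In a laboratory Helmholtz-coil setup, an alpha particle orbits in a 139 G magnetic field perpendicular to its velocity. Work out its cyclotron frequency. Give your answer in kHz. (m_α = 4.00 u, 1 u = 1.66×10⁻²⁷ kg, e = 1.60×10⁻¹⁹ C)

f = qB/(2πm) = (2×1.60×10^-19)(0.0139) / [2π(6.64×10^-27)] = 1.07×10^5 Hz.

f ≈ 107 kHz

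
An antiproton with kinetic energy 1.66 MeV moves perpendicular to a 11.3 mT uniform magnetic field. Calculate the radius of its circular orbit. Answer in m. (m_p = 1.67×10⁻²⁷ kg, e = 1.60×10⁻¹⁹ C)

Convert the energy: K = 1.66 MeV = 2.66×10^-13 J.
v = √(2K/m) = √(2·2.66×10^-13/1.67×10^-27) = 1.78×10^7 m/s.
r = mv/(qB) = (1.67×10^-27)(1.78×10^7) / [(1×1.60×10^-19)(0.0113)] = 16.5 m.

r ≈ 16.5 m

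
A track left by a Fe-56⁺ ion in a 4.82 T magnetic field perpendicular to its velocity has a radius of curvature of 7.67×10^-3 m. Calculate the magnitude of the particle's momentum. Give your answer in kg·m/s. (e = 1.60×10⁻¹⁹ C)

Since qvB = mv²/r, the momentum p = mv = qBr.
p = (1×1.60×10^-19)(4.82)(7.67×10^-3) = 5.92×10^-21 kg·m/s.

p ≈ 5.92×10^-21 kg·m/s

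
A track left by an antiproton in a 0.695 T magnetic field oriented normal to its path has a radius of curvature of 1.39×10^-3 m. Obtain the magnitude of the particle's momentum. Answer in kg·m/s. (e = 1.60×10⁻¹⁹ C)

Since qvB = mv²/r, the momentum p = mv = qBr.
p = (1×1.60×10^-19)(0.695)(1.39×10^-3) = 1.55×10^-22 kg·m/s.

p ≈ 1.55×10^-22 kg·m/s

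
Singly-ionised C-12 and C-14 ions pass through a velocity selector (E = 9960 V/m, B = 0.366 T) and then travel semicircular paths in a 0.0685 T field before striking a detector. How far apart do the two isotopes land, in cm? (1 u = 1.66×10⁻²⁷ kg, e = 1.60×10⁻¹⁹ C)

Both emerge at v = E/B₁ = 2.72×10^4 m/s.
r = mv/(qB₂), so r₁ = 0.04946 m and r₂ = 0.05770 m, giving Δr = 8.24×10^-3 m.
After a semicircle each ion lands a diameter 2r from the entry slit, so the separation is 2Δr = 0.0165 m.

Δd ≈ 1.65 cm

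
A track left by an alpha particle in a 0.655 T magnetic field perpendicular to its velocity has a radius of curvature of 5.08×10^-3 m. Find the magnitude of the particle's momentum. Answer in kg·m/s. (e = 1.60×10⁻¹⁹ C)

Since qvB = mv²/r, the momentum p = mv = qBr.
p = (2×1.60×10^-19)(0.655)(5.08×10^-3) = 1.06×10^-21 kg·m/s.

p ≈ 1.06×10^-21 kg·m/s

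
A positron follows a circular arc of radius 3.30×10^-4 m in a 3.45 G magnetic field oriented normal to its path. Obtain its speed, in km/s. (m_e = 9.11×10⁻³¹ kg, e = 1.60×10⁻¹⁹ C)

From qvB = mv²/r, v = qBr/m.
v = (1×1.60×10^-19)(3.45×10^-4)(3.30×10^-4) / (9.11×10^-31) = 2.00×10^4 m/s.

v ≈ 20.0 km/s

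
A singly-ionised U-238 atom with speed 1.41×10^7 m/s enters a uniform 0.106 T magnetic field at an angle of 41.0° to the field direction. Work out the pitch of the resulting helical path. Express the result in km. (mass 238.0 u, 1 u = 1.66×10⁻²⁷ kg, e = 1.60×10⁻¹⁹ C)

The velocity component along B is v∥ = v cos41.0° = 1.06×10^7 m/s.
The cyclotron period T = 2πm/(qB) = 1.46×10^-4 s is set by m, q, B alone.
Pitch = v∥·T = (1.06×10^7)(1.46×10^-4) = 1560 m.

pitch ≈ 1.56 km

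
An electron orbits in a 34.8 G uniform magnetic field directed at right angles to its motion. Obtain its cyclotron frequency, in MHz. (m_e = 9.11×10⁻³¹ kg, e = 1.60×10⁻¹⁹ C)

f ≈ 97.3 MHz

f = qB/(2πm) = (1×1.60×10^-19)(3.48×10^-3) / [2π(9.11×10^-31)] = 9.73×10^7 Hz.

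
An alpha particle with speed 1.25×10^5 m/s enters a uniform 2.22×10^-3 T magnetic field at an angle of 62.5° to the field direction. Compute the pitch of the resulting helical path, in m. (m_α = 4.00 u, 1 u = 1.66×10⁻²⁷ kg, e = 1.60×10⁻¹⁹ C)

The velocity component along B is v∥ = v cos62.5° = 5.77×10^4 m/s.
The cyclotron period T = 2πm/(qB) = 5.87×10^-5 s is set by m, q, B alone.
Pitch = v∥·T = (5.77×10^4)(5.87×10^-5) = 3.39 m.

pitch ≈ 3.39 m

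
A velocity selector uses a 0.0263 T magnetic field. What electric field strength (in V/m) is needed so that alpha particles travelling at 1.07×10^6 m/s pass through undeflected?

E ≈ 2.81×10^4 V/m

qE = qvB ⇒ E = vB = (1.07×10^6)(0.0263) = 2.81×10^4 V/m.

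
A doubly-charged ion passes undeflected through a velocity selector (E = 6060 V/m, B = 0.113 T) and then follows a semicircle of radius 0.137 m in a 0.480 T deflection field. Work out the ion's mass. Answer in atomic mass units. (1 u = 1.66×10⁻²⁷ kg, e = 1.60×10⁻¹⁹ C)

v = E/B₁ = 5.36×10^4 m/s.
From r = mv/(qB₂), m = qB₂r/v = (2×1.60×10^-19)(0.480)(0.137) / (5.36×10^4) = 3.92×10^-25 kg.
In atomic mass units: m = 3.92×10^-25 / 1.66×10^-27 = 236 u.

m ≈ 236 u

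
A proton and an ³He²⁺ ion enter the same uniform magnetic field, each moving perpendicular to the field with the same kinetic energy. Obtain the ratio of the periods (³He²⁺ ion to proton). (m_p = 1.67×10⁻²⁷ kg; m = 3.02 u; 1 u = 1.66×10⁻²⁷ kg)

ratio ≈ 1.50

T = 2πm/(qB) is independent of speed, so T₂/T₁ = (m₂/q₂)/(m₁/q₁).
T_{³He²⁺ ion}/T_{proton} = (5.01×10^-27/2e) / (1.67×10^-27/1e) = 1.50.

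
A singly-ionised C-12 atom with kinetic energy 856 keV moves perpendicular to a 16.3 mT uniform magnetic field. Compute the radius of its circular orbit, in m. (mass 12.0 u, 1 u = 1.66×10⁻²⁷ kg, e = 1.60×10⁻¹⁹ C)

r ≈ 28.3 m

Convert the energy: K = 856 keV = 1.37×10^-13 J.
v = √(2K/m) = √(2·1.37×10^-13/1.99×10^-26) = 3.71×10^6 m/s.
r = mv/(qB) = (1.99×10^-26)(3.71×10^6) / [(1×1.60×10^-19)(0.0163)] = 28.3 m.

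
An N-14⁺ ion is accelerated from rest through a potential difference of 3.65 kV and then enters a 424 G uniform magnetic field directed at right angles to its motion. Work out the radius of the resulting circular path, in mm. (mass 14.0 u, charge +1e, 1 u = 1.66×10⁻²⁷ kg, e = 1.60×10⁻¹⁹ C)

r ≈ 768 mm

The kinetic energy gained is K = qV = (1×1.60×10^-19)(3650) = 5.84×10^-16 J.
v = √(2K/m) = 2.24×10^5 m/s.
r = mv/(qB) = (2.32×10^-26)(2.24×10^5) / [(1×1.60×10^-19)(0.0424)] = 0.768 m.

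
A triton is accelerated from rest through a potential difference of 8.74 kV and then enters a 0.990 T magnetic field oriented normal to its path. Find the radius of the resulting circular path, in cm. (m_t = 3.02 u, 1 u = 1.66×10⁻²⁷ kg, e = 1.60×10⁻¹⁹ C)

The kinetic energy gained is K = qV = (1×1.60×10^-19)(8740) = 1.40×10^-15 J.
v = √(2K/m) = 7.47×10^5 m/s.
r = mv/(qB) = (5.01×10^-27)(7.47×10^5) / [(1×1.60×10^-19)(0.990)] = 0.0236 m.

r ≈ 2.36 cm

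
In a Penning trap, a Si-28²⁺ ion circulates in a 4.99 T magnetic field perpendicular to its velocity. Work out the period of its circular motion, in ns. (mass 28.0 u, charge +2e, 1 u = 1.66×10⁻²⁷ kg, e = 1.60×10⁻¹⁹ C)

T ≈ 183 ns

The cyclotron period is independent of speed: T = 2πm/(qB).
T = 2π(4.65×10^-26) / [(2×1.60×10^-19)(4.99)] = 1.83×10^-7 s.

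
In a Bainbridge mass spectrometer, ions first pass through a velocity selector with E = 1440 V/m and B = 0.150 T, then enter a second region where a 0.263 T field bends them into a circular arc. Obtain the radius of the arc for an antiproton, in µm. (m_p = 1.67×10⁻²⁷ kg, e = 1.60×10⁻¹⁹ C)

The selector passes v = E/B = 1440/0.150 = 9600 m/s.
In the deflection region, r = mv/(qB₂) = (1.67×10^-27)(9600) / [(1×1.60×10^-19)(0.263)] = 3.81×10^-4 m.

r ≈ 381 µm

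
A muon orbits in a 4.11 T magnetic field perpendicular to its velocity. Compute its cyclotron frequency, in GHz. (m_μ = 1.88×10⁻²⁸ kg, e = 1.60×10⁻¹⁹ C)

f ≈ 0.557 GHz

f = qB/(2πm) = (1×1.60×10^-19)(4.11) / [2π(1.88×10^-28)] = 5.57×10^8 Hz.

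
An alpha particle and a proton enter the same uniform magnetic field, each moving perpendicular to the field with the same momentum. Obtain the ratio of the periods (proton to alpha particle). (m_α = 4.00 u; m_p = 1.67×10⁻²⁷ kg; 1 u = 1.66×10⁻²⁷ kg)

T = 2πm/(qB) is independent of speed, so T₂/T₁ = (m₂/q₂)/(m₁/q₁).
T_{proton}/T_{alpha particle} = (1.67×10^-27/1e) / (6.64×10^-27/2e) = 0.503.

ratio ≈ 0.503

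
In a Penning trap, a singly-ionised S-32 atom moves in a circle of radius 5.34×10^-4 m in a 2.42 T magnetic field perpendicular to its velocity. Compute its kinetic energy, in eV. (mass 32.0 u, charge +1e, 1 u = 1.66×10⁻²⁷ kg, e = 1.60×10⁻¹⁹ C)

K ≈ 2.52 eV

v = qBr/m = (1×1.60×10^-19)(2.42)(5.34×10^-4) / (5.31×10^-26) = 3890 m/s.
K = ½mv² = 0.5·(5.31×10^-26)·(3890)² = 4.02×10^-19 J = 2.52 eV.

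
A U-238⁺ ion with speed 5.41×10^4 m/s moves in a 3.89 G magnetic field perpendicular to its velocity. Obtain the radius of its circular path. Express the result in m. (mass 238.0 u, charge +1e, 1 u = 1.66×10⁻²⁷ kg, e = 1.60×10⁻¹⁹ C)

r ≈ 343 m

The magnetic force provides the centripetal force: qvB = mv²/r, so r = mv/(qB).
r = (3.95×10^-25 kg)(5.41×10^4 m/s) / [(1×1.60×10^-19 C)(3.89×10^-4 T)] = 343 m.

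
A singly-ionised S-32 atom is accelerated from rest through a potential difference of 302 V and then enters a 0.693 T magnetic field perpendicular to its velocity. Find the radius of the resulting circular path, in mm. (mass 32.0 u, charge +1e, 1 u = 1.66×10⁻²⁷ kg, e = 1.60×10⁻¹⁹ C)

r ≈ 20.4 mm

The kinetic energy gained is K = qV = (1×1.60×10^-19)(302) = 4.83×10^-17 J.
v = √(2K/m) = 4.27×10^4 m/s.
r = mv/(qB) = (5.31×10^-26)(4.27×10^4) / [(1×1.60×10^-19)(0.693)] = 0.0204 m.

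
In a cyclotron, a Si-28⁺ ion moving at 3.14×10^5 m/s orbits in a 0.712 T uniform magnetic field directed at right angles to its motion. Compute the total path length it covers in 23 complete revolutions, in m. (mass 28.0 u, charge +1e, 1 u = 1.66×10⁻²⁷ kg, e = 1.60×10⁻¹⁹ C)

L ≈ 18.5 m

r = mv/(qB) = 0.128 m, so one revolution covers 2πr = 0.805 m.
In 23 revolutions: L = 23·2πr = 18.5 m.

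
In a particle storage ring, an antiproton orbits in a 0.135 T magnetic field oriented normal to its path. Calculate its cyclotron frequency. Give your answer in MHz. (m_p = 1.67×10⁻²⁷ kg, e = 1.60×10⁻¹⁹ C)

f = qB/(2πm) = (1×1.60×10^-19)(0.135) / [2π(1.67×10^-27)] = 2.06×10^6 Hz.

f ≈ 2.06 MHz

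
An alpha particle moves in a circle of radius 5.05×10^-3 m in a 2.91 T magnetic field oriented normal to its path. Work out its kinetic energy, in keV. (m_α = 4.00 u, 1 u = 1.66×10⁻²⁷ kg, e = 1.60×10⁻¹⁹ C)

K ≈ 10.4 keV

v = qBr/m = (2×1.60×10^-19)(2.91)(5.05×10^-3) / (6.64×10^-27) = 7.08×10^5 m/s.
K = ½mv² = 0.5·(6.64×10^-27)·(7.08×10^5)² = 1.67×10^-15 J = 10.4 keV.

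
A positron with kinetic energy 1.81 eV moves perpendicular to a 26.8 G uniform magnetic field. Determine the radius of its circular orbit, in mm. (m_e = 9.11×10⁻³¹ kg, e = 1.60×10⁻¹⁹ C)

Convert the energy: K = 1.81 eV = 2.90×10^-19 J.
v = √(2K/m) = √(2·2.90×10^-19/9.11×10^-31) = 7.97×10^5 m/s.
r = mv/(qB) = (9.11×10^-31)(7.97×10^5) / [(1×1.60×10^-19)(2.68×10^-3)] = 1.69×10^-3 m.

r ≈ 1.69 mm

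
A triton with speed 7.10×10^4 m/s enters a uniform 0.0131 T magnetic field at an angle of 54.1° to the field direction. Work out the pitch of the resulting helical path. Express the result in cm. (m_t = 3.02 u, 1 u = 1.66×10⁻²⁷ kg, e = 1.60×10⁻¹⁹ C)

The velocity component along B is v∥ = v cos54.1° = 4.16×10^4 m/s.
The cyclotron period T = 2πm/(qB) = 1.50×10^-5 s is set by m, q, B alone.
Pitch = v∥·T = (4.16×10^4)(1.50×10^-5) = 0.626 m.

pitch ≈ 62.6 cm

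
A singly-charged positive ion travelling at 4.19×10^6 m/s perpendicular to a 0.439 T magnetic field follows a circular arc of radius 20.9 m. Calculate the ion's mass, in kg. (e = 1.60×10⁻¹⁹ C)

m ≈ 3.50×10^-25 kg

qvB = mv²/r ⇒ m = qBr/v.
m = (1×1.60×10^-19)(0.439)(20.9) / (4.19×10^6) = 3.50×10^-25 kg.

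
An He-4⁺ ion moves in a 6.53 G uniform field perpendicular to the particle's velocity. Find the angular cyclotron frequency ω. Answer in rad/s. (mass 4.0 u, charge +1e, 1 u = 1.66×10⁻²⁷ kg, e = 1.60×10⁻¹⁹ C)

ω = qB/m = (1×1.60×10^-19)(6.53×10^-4) / (6.64×10^-27) = 1.57×10^4 rad/s.

ω ≈ 1.57×10^4 rad/s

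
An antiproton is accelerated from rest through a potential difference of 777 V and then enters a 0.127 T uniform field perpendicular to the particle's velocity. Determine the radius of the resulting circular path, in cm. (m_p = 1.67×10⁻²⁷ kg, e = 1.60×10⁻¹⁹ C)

The kinetic energy gained is K = qV = (1×1.60×10^-19)(777) = 1.24×10^-16 J.
v = √(2K/m) = 3.86×10^5 m/s.
r = mv/(qB) = (1.67×10^-27)(3.86×10^5) / [(1×1.60×10^-19)(0.127)] = 0.0317 m.

r ≈ 3.17 cm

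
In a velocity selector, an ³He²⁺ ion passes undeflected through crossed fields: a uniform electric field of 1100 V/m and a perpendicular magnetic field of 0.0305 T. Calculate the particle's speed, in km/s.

For zero net force, qE = qvB, so v = E/B.
v = (1100) / (0.0305) = 3.61×10^4 m/s.

v ≈ 36.1 km/s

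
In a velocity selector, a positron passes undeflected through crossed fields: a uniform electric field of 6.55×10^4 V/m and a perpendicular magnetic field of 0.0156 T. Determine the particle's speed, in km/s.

v ≈ 4200 km/s

For zero net force, qE = qvB, so v = E/B.
v = (6.55×10^4) / (0.0156) = 4.20×10^6 m/s.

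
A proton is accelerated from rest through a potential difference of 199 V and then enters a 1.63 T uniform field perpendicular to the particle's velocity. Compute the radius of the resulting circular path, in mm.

The kinetic energy gained is K = qV = (1×1.60×10^-19)(199) = 3.18×10^-17 J.
v = √(2K/m) = 1.95×10^5 m/s.
r = mv/(qB) = (1.67×10^-27)(1.95×10^5) / [(1×1.60×10^-19)(1.63)] = 1.25×10^-3 m.

r ≈ 1.25 mm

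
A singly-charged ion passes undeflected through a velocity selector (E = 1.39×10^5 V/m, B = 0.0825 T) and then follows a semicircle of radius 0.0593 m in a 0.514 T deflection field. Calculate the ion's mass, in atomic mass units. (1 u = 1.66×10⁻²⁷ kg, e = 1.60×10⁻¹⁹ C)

m ≈ 1.74 u

v = E/B₁ = 1.68×10^6 m/s.
From r = mv/(qB₂), m = qB₂r/v = (1×1.60×10^-19)(0.514)(0.0593) / (1.68×10^6) = 2.89×10^-27 kg.
In atomic mass units: m = 2.89×10^-27 / 1.66×10^-27 = 1.74 u.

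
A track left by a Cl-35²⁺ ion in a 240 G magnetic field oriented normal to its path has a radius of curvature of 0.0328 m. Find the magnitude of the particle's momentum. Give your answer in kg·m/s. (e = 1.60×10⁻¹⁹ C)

p ≈ 2.52×10^-22 kg·m/s

Since qvB = mv²/r, the momentum p = mv = qBr.
p = (2×1.60×10^-19)(0.0240)(0.0328) = 2.52×10^-22 kg·m/s.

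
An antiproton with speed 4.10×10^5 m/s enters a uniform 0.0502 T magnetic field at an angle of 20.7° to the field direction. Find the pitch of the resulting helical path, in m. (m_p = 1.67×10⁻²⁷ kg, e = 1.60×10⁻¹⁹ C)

pitch ≈ 0.501 m

The velocity component along B is v∥ = v cos20.7° = 3.84×10^5 m/s.
The cyclotron period T = 2πm/(qB) = 1.31×10^-6 s is set by m, q, B alone.
Pitch = v∥·T = (3.84×10^5)(1.31×10^-6) = 0.501 m.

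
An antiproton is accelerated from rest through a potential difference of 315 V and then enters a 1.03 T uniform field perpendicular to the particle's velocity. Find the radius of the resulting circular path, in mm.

The kinetic energy gained is K = qV = (1×1.60×10^-19)(315) = 5.04×10^-17 J.
v = √(2K/m) = 2.46×10^5 m/s.
r = mv/(qB) = (1.67×10^-27)(2.46×10^5) / [(1×1.60×10^-19)(1.03)] = 2.49×10^-3 m.

r ≈ 2.49 mm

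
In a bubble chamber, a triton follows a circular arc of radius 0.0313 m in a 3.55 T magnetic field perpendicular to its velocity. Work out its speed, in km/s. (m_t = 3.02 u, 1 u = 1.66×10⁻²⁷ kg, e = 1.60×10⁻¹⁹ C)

v ≈ 3550 km/s

From qvB = mv²/r, v = qBr/m.
v = (1×1.60×10^-19)(3.55)(0.0313) / (5.01×10^-27) = 3.55×10^6 m/s.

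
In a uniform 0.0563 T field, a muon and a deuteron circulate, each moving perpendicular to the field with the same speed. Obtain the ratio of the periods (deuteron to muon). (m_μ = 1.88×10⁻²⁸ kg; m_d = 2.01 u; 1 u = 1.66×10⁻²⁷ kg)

T = 2πm/(qB) is independent of speed, so T₂/T₁ = (m₂/q₂)/(m₁/q₁).
T_{deuteron}/T_{muon} = (3.34×10^-27/1e) / (1.88×10^-28/1e) = 17.7.

ratio ≈ 17.7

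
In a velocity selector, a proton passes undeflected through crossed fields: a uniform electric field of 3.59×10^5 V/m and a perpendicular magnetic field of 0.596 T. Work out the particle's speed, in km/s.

v ≈ 602 km/s

For zero net force, qE = qvB, so v = E/B.
v = (3.59×10^5) / (0.596) = 6.02×10^5 m/s.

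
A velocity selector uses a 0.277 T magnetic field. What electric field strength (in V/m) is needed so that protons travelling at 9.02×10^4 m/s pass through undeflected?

qE = qvB ⇒ E = vB = (9.02×10^4)(0.277) = 2.50×10^4 V/m.

E ≈ 2.50×10^4 V/m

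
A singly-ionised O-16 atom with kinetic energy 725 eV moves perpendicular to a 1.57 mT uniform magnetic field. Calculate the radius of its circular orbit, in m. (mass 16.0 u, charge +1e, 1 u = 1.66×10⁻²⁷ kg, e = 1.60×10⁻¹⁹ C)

Convert the energy: K = 725 eV = 1.16×10^-16 J.
v = √(2K/m) = √(2·1.16×10^-16/2.66×10^-26) = 9.35×10^4 m/s.
r = mv/(qB) = (2.66×10^-26)(9.35×10^4) / [(1×1.60×10^-19)(1.57×10^-3)] = 9.88 m.

r ≈ 9.88 m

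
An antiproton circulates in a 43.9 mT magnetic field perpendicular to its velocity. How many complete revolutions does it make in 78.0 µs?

N = 52

T = 2πm/(qB) = 2π(1.67×10^-27) / [(1×1.60×10^-19)(0.0439)] = 1.4939×10^-6 s.
N = t/T = 7.80×10^-5 / 1.4939×10^-6 ≈ 52.21, so 52 complete revolutions.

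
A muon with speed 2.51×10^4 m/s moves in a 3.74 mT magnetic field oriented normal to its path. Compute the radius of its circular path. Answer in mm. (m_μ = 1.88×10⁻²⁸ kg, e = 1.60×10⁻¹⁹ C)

The magnetic force provides the centripetal force: qvB = mv²/r, so r = mv/(qB).
r = (1.88×10^-28 kg)(2.51×10^4 m/s) / [(1×1.60×10^-19 C)(3.74×10^-3 T)] = 7.89×10^-3 m.

r ≈ 7.89 mm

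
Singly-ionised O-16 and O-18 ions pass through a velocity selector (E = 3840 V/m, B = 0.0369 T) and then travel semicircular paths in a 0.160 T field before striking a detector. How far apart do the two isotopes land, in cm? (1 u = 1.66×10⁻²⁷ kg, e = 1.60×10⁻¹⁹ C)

Both emerge at v = E/B₁ = 1.04×10^5 m/s.
r = mv/(qB₂), so r₁ = 0.1080 m and r₂ = 0.1215 m, giving Δr = 0.0135 m.
After a semicircle each ion lands a diameter 2r from the entry slit, so the separation is 2Δr = 0.0270 m.

Δd ≈ 2.70 cm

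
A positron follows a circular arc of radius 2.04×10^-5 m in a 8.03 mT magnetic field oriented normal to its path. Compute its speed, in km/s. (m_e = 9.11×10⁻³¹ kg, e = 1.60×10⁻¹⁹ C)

From qvB = mv²/r, v = qBr/m.
v = (1×1.60×10^-19)(8.03×10^-3)(2.04×10^-5) / (9.11×10^-31) = 2.88×10^4 m/s.

v ≈ 28.8 km/s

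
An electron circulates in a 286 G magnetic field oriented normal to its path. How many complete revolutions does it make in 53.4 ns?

T = 2πm/(qB) = 2π(9.11×10^-31) / [(1×1.60×10^-19)(0.0286)] = 1.2509×10^-9 s.
N = t/T = 5.34×10^-8 / 1.2509×10^-9 ≈ 42.69, so 42 complete revolutions.

N = 42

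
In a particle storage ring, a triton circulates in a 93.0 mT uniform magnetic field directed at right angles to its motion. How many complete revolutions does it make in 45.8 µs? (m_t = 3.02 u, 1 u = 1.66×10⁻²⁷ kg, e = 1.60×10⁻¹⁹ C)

T = 2πm/(qB) = 2π(5.0132×10^-27) / [(1×1.60×10^-19)(0.0930)] = 2.1169×10^-6 s.
N = t/T = 4.58×10^-5 / 2.1169×10^-6 ≈ 21.64, so 21 complete revolutions.

N = 21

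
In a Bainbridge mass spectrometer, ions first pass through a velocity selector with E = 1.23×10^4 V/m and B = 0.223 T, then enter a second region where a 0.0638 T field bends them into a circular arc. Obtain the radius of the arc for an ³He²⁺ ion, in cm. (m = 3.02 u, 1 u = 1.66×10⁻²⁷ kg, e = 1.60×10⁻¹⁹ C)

r ≈ 1.35 cm

The selector passes v = E/B = 1.23×10^4/0.223 = 5.52×10^4 m/s.
In the deflection region, r = mv/(qB₂) = (5.01×10^-27)(5.52×10^4) / [(2×1.60×10^-19)(0.0638)] = 0.0135 m.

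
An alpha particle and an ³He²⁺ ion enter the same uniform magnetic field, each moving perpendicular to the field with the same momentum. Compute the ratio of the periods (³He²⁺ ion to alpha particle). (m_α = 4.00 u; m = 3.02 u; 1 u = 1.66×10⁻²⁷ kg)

ratio ≈ 0.755

T = 2πm/(qB) is independent of speed, so T₂/T₁ = (m₂/q₂)/(m₁/q₁).
T_{³He²⁺ ion}/T_{alpha particle} = (5.01×10^-27/2e) / (6.64×10^-27/2e) = 0.755.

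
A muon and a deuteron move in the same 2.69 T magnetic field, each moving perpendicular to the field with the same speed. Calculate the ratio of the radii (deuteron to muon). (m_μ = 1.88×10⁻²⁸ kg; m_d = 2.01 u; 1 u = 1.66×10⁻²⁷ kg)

r = mv/(qB) ⇒ at equal v, r ∝ m/q.
r_{deuteron}/r_{muon} = 17.7.

ratio ≈ 17.7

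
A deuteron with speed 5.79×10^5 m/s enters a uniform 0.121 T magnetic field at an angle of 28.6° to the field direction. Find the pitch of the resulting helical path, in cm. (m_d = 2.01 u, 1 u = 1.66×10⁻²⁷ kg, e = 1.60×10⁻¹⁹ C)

The velocity component along B is v∥ = v cos28.6° = 5.08×10^5 m/s.
The cyclotron period T = 2πm/(qB) = 1.08×10^-6 s is set by m, q, B alone.
Pitch = v∥·T = (5.08×10^5)(1.08×10^-6) = 0.550 m.

pitch ≈ 55.0 cm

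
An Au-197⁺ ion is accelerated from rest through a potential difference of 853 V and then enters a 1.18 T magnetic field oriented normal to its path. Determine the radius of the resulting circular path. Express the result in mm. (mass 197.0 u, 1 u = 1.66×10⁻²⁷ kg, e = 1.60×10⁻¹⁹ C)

The kinetic energy gained is K = qV = (1×1.60×10^-19)(853) = 1.36×10^-16 J.
v = √(2K/m) = 2.89×10^4 m/s.
r = mv/(qB) = (3.27×10^-25)(2.89×10^4) / [(1×1.60×10^-19)(1.18)] = 0.0500 m.

r ≈ 50.0 mm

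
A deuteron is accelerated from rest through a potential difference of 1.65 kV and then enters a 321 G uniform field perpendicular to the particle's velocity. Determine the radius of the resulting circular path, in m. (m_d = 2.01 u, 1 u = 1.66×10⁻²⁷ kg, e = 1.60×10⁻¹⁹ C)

The kinetic energy gained is K = qV = (1×1.60×10^-19)(1650) = 2.64×10^-16 J.
v = √(2K/m) = 3.98×10^5 m/s.
r = mv/(qB) = (3.34×10^-27)(3.98×10^5) / [(1×1.60×10^-19)(0.0321)] = 0.258 m.

r ≈ 0.258 m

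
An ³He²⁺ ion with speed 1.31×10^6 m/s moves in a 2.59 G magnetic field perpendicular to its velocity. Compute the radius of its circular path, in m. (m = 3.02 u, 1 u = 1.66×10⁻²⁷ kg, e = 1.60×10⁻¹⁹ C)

The magnetic force provides the centripetal force: qvB = mv²/r, so r = mv/(qB).
r = (5.01×10^-27 kg)(1.31×10^6 m/s) / [(2×1.60×10^-19 C)(2.59×10^-4 T)] = 79.2 m.

r ≈ 79.2 m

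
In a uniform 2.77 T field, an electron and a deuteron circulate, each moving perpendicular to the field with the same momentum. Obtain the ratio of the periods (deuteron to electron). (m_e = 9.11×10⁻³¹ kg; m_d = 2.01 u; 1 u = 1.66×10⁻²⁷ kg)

T = 2πm/(qB) is independent of speed, so T₂/T₁ = (m₂/q₂)/(m₁/q₁).
T_{deuteron}/T_{electron} = (3.34×10^-27/1e) / (9.11×10^-31/1e) = 3660.

ratio ≈ 3660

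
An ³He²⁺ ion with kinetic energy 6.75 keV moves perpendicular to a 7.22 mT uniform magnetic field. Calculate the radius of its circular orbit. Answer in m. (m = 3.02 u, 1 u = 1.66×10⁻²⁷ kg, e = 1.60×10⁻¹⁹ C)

Convert the energy: K = 6.75 keV = 1.08×10^-15 J.
v = √(2K/m) = √(2·1.08×10^-15/5.01×10^-27) = 6.56×10^5 m/s.
r = mv/(qB) = (5.01×10^-27)(6.56×10^5) / [(2×1.60×10^-19)(7.22×10^-3)] = 1.42 m.

r ≈ 1.42 m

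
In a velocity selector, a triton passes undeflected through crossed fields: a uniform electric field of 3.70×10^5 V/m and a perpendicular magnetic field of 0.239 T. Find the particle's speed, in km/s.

For zero net force, qE = qvB, so v = E/B.
v = (3.70×10^5) / (0.239) = 1.55×10^6 m/s.

v ≈ 1550 km/s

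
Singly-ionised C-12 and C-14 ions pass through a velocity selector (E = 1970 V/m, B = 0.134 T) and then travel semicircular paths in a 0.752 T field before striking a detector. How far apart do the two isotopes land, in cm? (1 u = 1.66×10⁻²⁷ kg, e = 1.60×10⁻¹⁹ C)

Both emerge at v = E/B₁ = 1.47×10^4 m/s.
r = mv/(qB₂), so r₁ = 2.434×10^-3 m and r₂ = 2.840×10^-3 m, giving Δr = 4.06×10^-4 m.
After a semicircle each ion lands a diameter 2r from the entry slit, so the separation is 2Δr = 8.11×10^-4 m.

Δd ≈ 0.0811 cm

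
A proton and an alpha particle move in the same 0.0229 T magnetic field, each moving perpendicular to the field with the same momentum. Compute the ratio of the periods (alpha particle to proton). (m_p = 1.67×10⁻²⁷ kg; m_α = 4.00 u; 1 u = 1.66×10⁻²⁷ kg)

T = 2πm/(qB) is independent of speed, so T₂/T₁ = (m₂/q₂)/(m₁/q₁).
T_{alpha particle}/T_{proton} = (6.64×10^-27/2e) / (1.67×10^-27/1e) = 1.99.

ratio ≈ 1.99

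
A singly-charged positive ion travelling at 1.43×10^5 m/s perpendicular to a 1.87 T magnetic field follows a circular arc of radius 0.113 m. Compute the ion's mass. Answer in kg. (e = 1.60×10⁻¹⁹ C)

qvB = mv²/r ⇒ m = qBr/v.
m = (1×1.60×10^-19)(1.87)(0.113) / (1.43×10^5) = 2.36×10^-25 kg.

m ≈ 2.36×10^-25 kg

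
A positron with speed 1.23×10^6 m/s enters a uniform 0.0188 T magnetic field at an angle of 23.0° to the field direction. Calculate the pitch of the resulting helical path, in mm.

The velocity component along B is v∥ = v cos23.0° = 1.13×10^6 m/s.
The cyclotron period T = 2πm/(qB) = 1.90×10^-9 s is set by m, q, B alone.
Pitch = v∥·T = (1.13×10^6)(1.90×10^-9) = 2.15×10^-3 m.

pitch ≈ 2.15 mm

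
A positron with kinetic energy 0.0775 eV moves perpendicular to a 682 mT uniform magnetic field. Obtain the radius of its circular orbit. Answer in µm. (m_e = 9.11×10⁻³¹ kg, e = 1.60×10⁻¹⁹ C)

r ≈ 1.38 µm

Convert the energy: K = 0.0775 eV = 1.24×10^-20 J.
v = √(2K/m) = √(2·1.24×10^-20/9.11×10^-31) = 1.65×10^5 m/s.
r = mv/(qB) = (9.11×10^-31)(1.65×10^5) / [(1×1.60×10^-19)(0.682)] = 1.38×10^-6 m.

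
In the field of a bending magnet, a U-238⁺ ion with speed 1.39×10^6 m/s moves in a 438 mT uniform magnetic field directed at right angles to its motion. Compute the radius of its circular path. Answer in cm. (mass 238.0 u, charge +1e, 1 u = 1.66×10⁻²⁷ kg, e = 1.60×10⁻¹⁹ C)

The magnetic force provides the centripetal force: qvB = mv²/r, so r = mv/(qB).
r = (3.95×10^-25 kg)(1.39×10^6 m/s) / [(1×1.60×10^-19 C)(0.438 T)] = 7.84 m.

r ≈ 784 cm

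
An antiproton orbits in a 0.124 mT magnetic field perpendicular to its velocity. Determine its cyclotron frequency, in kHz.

f ≈ 1.89 kHz

f = qB/(2πm) = (1×1.60×10^-19)(1.24×10^-4) / [2π(1.67×10^-27)] = 1890 Hz.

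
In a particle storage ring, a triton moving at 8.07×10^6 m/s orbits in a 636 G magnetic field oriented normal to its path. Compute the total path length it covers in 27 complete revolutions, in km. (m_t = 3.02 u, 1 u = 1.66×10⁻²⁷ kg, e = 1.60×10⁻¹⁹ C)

L ≈ 0.674 km

r = mv/(qB) = 3.98 m, so one revolution covers 2πr = 25.0 m.
In 27 revolutions: L = 27·2πr = 674 m.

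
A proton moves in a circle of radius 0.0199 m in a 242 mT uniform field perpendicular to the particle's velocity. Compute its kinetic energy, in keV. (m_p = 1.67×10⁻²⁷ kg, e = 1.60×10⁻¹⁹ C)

v = qBr/m = (1×1.60×10^-19)(0.242)(0.0199) / (1.67×10^-27) = 4.61×10^5 m/s.
K = ½mv² = 0.5·(1.67×10^-27)·(4.61×10^5)² = 1.78×10^-16 J = 1.11 keV.

K ≈ 1.11 keV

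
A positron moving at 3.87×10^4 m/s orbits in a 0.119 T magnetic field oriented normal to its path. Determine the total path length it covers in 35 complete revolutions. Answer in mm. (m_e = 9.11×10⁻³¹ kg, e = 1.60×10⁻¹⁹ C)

r = mv/(qB) = 1.85×10^-6 m, so one revolution covers 2πr = 1.16×10^-5 m.
In 35 revolutions: L = 35·2πr = 4.07×10^-4 m.

L ≈ 0.407 mm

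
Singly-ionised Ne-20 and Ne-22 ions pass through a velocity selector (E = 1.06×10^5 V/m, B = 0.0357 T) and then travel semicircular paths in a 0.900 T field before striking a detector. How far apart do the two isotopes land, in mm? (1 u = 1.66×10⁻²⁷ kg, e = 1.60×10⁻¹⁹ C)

Δd ≈ 137 mm

Both emerge at v = E/B₁ = 2.97×10^6 m/s.
r = mv/(qB₂), so r₁ = 0.6846 m and r₂ = 0.7530 m, giving Δr = 0.0685 m.
After a semicircle each ion lands a diameter 2r from the entry slit, so the separation is 2Δr = 0.137 m.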